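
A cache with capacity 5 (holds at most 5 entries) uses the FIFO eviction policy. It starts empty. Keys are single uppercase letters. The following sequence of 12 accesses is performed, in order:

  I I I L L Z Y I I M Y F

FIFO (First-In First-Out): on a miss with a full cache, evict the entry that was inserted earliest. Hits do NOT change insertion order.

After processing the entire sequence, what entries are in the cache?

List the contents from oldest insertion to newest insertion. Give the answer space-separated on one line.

Answer: L Z Y M F

Derivation:
FIFO simulation (capacity=5):
  1. access I: MISS. Cache (old->new): [I]
  2. access I: HIT. Cache (old->new): [I]
  3. access I: HIT. Cache (old->new): [I]
  4. access L: MISS. Cache (old->new): [I L]
  5. access L: HIT. Cache (old->new): [I L]
  6. access Z: MISS. Cache (old->new): [I L Z]
  7. access Y: MISS. Cache (old->new): [I L Z Y]
  8. access I: HIT. Cache (old->new): [I L Z Y]
  9. access I: HIT. Cache (old->new): [I L Z Y]
  10. access M: MISS. Cache (old->new): [I L Z Y M]
  11. access Y: HIT. Cache (old->new): [I L Z Y M]
  12. access F: MISS, evict I. Cache (old->new): [L Z Y M F]
Total: 6 hits, 6 misses, 1 evictions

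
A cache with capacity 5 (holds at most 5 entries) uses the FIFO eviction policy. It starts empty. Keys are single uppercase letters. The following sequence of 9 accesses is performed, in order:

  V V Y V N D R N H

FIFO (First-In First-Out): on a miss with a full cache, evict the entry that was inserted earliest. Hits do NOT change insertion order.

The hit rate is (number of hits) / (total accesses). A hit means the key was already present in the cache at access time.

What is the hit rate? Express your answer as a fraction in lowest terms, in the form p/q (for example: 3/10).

FIFO simulation (capacity=5):
  1. access V: MISS. Cache (old->new): [V]
  2. access V: HIT. Cache (old->new): [V]
  3. access Y: MISS. Cache (old->new): [V Y]
  4. access V: HIT. Cache (old->new): [V Y]
  5. access N: MISS. Cache (old->new): [V Y N]
  6. access D: MISS. Cache (old->new): [V Y N D]
  7. access R: MISS. Cache (old->new): [V Y N D R]
  8. access N: HIT. Cache (old->new): [V Y N D R]
  9. access H: MISS, evict V. Cache (old->new): [Y N D R H]
Total: 3 hits, 6 misses, 1 evictions

Hit rate = 3/9 = 1/3

Answer: 1/3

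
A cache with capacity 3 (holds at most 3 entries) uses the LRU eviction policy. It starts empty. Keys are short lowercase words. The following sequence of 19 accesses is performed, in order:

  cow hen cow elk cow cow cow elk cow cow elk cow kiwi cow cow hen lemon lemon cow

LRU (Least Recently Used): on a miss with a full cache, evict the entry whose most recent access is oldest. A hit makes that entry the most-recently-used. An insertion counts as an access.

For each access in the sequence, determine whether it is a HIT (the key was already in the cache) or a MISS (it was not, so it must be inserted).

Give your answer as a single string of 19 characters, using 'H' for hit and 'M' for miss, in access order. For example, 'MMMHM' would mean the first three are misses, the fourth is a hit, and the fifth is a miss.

LRU simulation (capacity=3):
  1. access cow: MISS. Cache (LRU->MRU): [cow]
  2. access hen: MISS. Cache (LRU->MRU): [cow hen]
  3. access cow: HIT. Cache (LRU->MRU): [hen cow]
  4. access elk: MISS. Cache (LRU->MRU): [hen cow elk]
  5. access cow: HIT. Cache (LRU->MRU): [hen elk cow]
  6. access cow: HIT. Cache (LRU->MRU): [hen elk cow]
  7. access cow: HIT. Cache (LRU->MRU): [hen elk cow]
  8. access elk: HIT. Cache (LRU->MRU): [hen cow elk]
  9. access cow: HIT. Cache (LRU->MRU): [hen elk cow]
  10. access cow: HIT. Cache (LRU->MRU): [hen elk cow]
  11. access elk: HIT. Cache (LRU->MRU): [hen cow elk]
  12. access cow: HIT. Cache (LRU->MRU): [hen elk cow]
  13. access kiwi: MISS, evict hen. Cache (LRU->MRU): [elk cow kiwi]
  14. access cow: HIT. Cache (LRU->MRU): [elk kiwi cow]
  15. access cow: HIT. Cache (LRU->MRU): [elk kiwi cow]
  16. access hen: MISS, evict elk. Cache (LRU->MRU): [kiwi cow hen]
  17. access lemon: MISS, evict kiwi. Cache (LRU->MRU): [cow hen lemon]
  18. access lemon: HIT. Cache (LRU->MRU): [cow hen lemon]
  19. access cow: HIT. Cache (LRU->MRU): [hen lemon cow]
Total: 13 hits, 6 misses, 3 evictions

Answer: MMHMHHHHHHHHMHHMMHH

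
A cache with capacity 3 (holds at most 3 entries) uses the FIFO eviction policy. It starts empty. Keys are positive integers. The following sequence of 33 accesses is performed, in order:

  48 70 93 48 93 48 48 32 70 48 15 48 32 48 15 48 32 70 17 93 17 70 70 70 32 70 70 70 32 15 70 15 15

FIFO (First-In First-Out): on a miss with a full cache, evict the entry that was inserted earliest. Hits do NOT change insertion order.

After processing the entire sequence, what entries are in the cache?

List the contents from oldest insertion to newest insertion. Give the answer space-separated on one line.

Answer: 32 70 15

Derivation:
FIFO simulation (capacity=3):
  1. access 48: MISS. Cache (old->new): [48]
  2. access 70: MISS. Cache (old->new): [48 70]
  3. access 93: MISS. Cache (old->new): [48 70 93]
  4. access 48: HIT. Cache (old->new): [48 70 93]
  5. access 93: HIT. Cache (old->new): [48 70 93]
  6. access 48: HIT. Cache (old->new): [48 70 93]
  7. access 48: HIT. Cache (old->new): [48 70 93]
  8. access 32: MISS, evict 48. Cache (old->new): [70 93 32]
  9. access 70: HIT. Cache (old->new): [70 93 32]
  10. access 48: MISS, evict 70. Cache (old->new): [93 32 48]
  11. access 15: MISS, evict 93. Cache (old->new): [32 48 15]
  12. access 48: HIT. Cache (old->new): [32 48 15]
  13. access 32: HIT. Cache (old->new): [32 48 15]
  14. access 48: HIT. Cache (old->new): [32 48 15]
  15. access 15: HIT. Cache (old->new): [32 48 15]
  16. access 48: HIT. Cache (old->new): [32 48 15]
  17. access 32: HIT. Cache (old->new): [32 48 15]
  18. access 70: MISS, evict 32. Cache (old->new): [48 15 70]
  19. access 17: MISS, evict 48. Cache (old->new): [15 70 17]
  20. access 93: MISS, evict 15. Cache (old->new): [70 17 93]
  21. access 17: HIT. Cache (old->new): [70 17 93]
  22. access 70: HIT. Cache (old->new): [70 17 93]
  23. access 70: HIT. Cache (old->new): [70 17 93]
  24. access 70: HIT. Cache (old->new): [70 17 93]
  25. access 32: MISS, evict 70. Cache (old->new): [17 93 32]
  26. access 70: MISS, evict 17. Cache (old->new): [93 32 70]
  27. access 70: HIT. Cache (old->new): [93 32 70]
  28. access 70: HIT. Cache (old->new): [93 32 70]
  29. access 32: HIT. Cache (old->new): [93 32 70]
  30. access 15: MISS, evict 93. Cache (old->new): [32 70 15]
  31. access 70: HIT. Cache (old->new): [32 70 15]
  32. access 15: HIT. Cache (old->new): [32 70 15]
  33. access 15: HIT. Cache (old->new): [32 70 15]
Total: 21 hits, 12 misses, 9 evictions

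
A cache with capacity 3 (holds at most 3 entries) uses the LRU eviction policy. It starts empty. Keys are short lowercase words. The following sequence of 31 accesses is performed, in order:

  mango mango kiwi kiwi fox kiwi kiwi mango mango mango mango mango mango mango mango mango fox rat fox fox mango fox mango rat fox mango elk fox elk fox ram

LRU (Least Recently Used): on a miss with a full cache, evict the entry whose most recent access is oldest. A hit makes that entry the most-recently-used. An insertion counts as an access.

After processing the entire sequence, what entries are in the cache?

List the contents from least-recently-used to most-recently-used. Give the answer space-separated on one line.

LRU simulation (capacity=3):
  1. access mango: MISS. Cache (LRU->MRU): [mango]
  2. access mango: HIT. Cache (LRU->MRU): [mango]
  3. access kiwi: MISS. Cache (LRU->MRU): [mango kiwi]
  4. access kiwi: HIT. Cache (LRU->MRU): [mango kiwi]
  5. access fox: MISS. Cache (LRU->MRU): [mango kiwi fox]
  6. access kiwi: HIT. Cache (LRU->MRU): [mango fox kiwi]
  7. access kiwi: HIT. Cache (LRU->MRU): [mango fox kiwi]
  8. access mango: HIT. Cache (LRU->MRU): [fox kiwi mango]
  9. access mango: HIT. Cache (LRU->MRU): [fox kiwi mango]
  10. access mango: HIT. Cache (LRU->MRU): [fox kiwi mango]
  11. access mango: HIT. Cache (LRU->MRU): [fox kiwi mango]
  12. access mango: HIT. Cache (LRU->MRU): [fox kiwi mango]
  13. access mango: HIT. Cache (LRU->MRU): [fox kiwi mango]
  14. access mango: HIT. Cache (LRU->MRU): [fox kiwi mango]
  15. access mango: HIT. Cache (LRU->MRU): [fox kiwi mango]
  16. access mango: HIT. Cache (LRU->MRU): [fox kiwi mango]
  17. access fox: HIT. Cache (LRU->MRU): [kiwi mango fox]
  18. access rat: MISS, evict kiwi. Cache (LRU->MRU): [mango fox rat]
  19. access fox: HIT. Cache (LRU->MRU): [mango rat fox]
  20. access fox: HIT. Cache (LRU->MRU): [mango rat fox]
  21. access mango: HIT. Cache (LRU->MRU): [rat fox mango]
  22. access fox: HIT. Cache (LRU->MRU): [rat mango fox]
  23. access mango: HIT. Cache (LRU->MRU): [rat fox mango]
  24. access rat: HIT. Cache (LRU->MRU): [fox mango rat]
  25. access fox: HIT. Cache (LRU->MRU): [mango rat fox]
  26. access mango: HIT. Cache (LRU->MRU): [rat fox mango]
  27. access elk: MISS, evict rat. Cache (LRU->MRU): [fox mango elk]
  28. access fox: HIT. Cache (LRU->MRU): [mango elk fox]
  29. access elk: HIT. Cache (LRU->MRU): [mango fox elk]
  30. access fox: HIT. Cache (LRU->MRU): [mango elk fox]
  31. access ram: MISS, evict mango. Cache (LRU->MRU): [elk fox ram]
Total: 25 hits, 6 misses, 3 evictions

Answer: elk fox ram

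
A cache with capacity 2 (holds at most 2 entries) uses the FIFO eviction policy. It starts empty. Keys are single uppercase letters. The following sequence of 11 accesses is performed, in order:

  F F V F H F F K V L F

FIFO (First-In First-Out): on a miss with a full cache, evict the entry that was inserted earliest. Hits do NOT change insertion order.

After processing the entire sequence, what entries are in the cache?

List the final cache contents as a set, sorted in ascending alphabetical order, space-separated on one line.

FIFO simulation (capacity=2):
  1. access F: MISS. Cache (old->new): [F]
  2. access F: HIT. Cache (old->new): [F]
  3. access V: MISS. Cache (old->new): [F V]
  4. access F: HIT. Cache (old->new): [F V]
  5. access H: MISS, evict F. Cache (old->new): [V H]
  6. access F: MISS, evict V. Cache (old->new): [H F]
  7. access F: HIT. Cache (old->new): [H F]
  8. access K: MISS, evict H. Cache (old->new): [F K]
  9. access V: MISS, evict F. Cache (old->new): [K V]
  10. access L: MISS, evict K. Cache (old->new): [V L]
  11. access F: MISS, evict V. Cache (old->new): [L F]
Total: 3 hits, 8 misses, 6 evictions

Answer: F L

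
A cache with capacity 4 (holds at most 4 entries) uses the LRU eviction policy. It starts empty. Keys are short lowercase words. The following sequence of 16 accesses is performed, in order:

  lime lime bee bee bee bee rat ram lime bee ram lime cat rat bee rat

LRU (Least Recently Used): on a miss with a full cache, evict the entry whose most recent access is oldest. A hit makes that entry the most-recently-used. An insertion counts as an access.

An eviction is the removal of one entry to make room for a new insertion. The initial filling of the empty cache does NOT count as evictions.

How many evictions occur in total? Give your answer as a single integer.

Answer: 3

Derivation:
LRU simulation (capacity=4):
  1. access lime: MISS. Cache (LRU->MRU): [lime]
  2. access lime: HIT. Cache (LRU->MRU): [lime]
  3. access bee: MISS. Cache (LRU->MRU): [lime bee]
  4. access bee: HIT. Cache (LRU->MRU): [lime bee]
  5. access bee: HIT. Cache (LRU->MRU): [lime bee]
  6. access bee: HIT. Cache (LRU->MRU): [lime bee]
  7. access rat: MISS. Cache (LRU->MRU): [lime bee rat]
  8. access ram: MISS. Cache (LRU->MRU): [lime bee rat ram]
  9. access lime: HIT. Cache (LRU->MRU): [bee rat ram lime]
  10. access bee: HIT. Cache (LRU->MRU): [rat ram lime bee]
  11. access ram: HIT. Cache (LRU->MRU): [rat lime bee ram]
  12. access lime: HIT. Cache (LRU->MRU): [rat bee ram lime]
  13. access cat: MISS, evict rat. Cache (LRU->MRU): [bee ram lime cat]
  14. access rat: MISS, evict bee. Cache (LRU->MRU): [ram lime cat rat]
  15. access bee: MISS, evict ram. Cache (LRU->MRU): [lime cat rat bee]
  16. access rat: HIT. Cache (LRU->MRU): [lime cat bee rat]
Total: 9 hits, 7 misses, 3 evictions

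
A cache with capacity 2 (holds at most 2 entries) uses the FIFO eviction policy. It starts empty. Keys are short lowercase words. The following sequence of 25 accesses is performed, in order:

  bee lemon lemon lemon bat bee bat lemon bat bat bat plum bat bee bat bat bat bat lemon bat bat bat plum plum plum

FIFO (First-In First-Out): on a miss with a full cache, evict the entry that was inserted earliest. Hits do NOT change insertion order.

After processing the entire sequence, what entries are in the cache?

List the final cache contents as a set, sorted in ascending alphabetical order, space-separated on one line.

Answer: lemon plum

Derivation:
FIFO simulation (capacity=2):
  1. access bee: MISS. Cache (old->new): [bee]
  2. access lemon: MISS. Cache (old->new): [bee lemon]
  3. access lemon: HIT. Cache (old->new): [bee lemon]
  4. access lemon: HIT. Cache (old->new): [bee lemon]
  5. access bat: MISS, evict bee. Cache (old->new): [lemon bat]
  6. access bee: MISS, evict lemon. Cache (old->new): [bat bee]
  7. access bat: HIT. Cache (old->new): [bat bee]
  8. access lemon: MISS, evict bat. Cache (old->new): [bee lemon]
  9. access bat: MISS, evict bee. Cache (old->new): [lemon bat]
  10. access bat: HIT. Cache (old->new): [lemon bat]
  11. access bat: HIT. Cache (old->new): [lemon bat]
  12. access plum: MISS, evict lemon. Cache (old->new): [bat plum]
  13. access bat: HIT. Cache (old->new): [bat plum]
  14. access bee: MISS, evict bat. Cache (old->new): [plum bee]
  15. access bat: MISS, evict plum. Cache (old->new): [bee bat]
  16. access bat: HIT. Cache (old->new): [bee bat]
  17. access bat: HIT. Cache (old->new): [bee bat]
  18. access bat: HIT. Cache (old->new): [bee bat]
  19. access lemon: MISS, evict bee. Cache (old->new): [bat lemon]
  20. access bat: HIT. Cache (old->new): [bat lemon]
  21. access bat: HIT. Cache (old->new): [bat lemon]
  22. access bat: HIT. Cache (old->new): [bat lemon]
  23. access plum: MISS, evict bat. Cache (old->new): [lemon plum]
  24. access plum: HIT. Cache (old->new): [lemon plum]
  25. access plum: HIT. Cache (old->new): [lemon plum]
Total: 14 hits, 11 misses, 9 evictions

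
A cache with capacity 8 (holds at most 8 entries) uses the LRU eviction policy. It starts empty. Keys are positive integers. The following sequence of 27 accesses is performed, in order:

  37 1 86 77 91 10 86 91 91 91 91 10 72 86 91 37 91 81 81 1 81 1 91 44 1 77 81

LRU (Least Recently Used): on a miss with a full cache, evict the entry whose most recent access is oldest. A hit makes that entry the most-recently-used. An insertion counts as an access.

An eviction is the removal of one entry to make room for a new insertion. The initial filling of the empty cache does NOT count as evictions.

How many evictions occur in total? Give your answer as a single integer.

Answer: 2

Derivation:
LRU simulation (capacity=8):
  1. access 37: MISS. Cache (LRU->MRU): [37]
  2. access 1: MISS. Cache (LRU->MRU): [37 1]
  3. access 86: MISS. Cache (LRU->MRU): [37 1 86]
  4. access 77: MISS. Cache (LRU->MRU): [37 1 86 77]
  5. access 91: MISS. Cache (LRU->MRU): [37 1 86 77 91]
  6. access 10: MISS. Cache (LRU->MRU): [37 1 86 77 91 10]
  7. access 86: HIT. Cache (LRU->MRU): [37 1 77 91 10 86]
  8. access 91: HIT. Cache (LRU->MRU): [37 1 77 10 86 91]
  9. access 91: HIT. Cache (LRU->MRU): [37 1 77 10 86 91]
  10. access 91: HIT. Cache (LRU->MRU): [37 1 77 10 86 91]
  11. access 91: HIT. Cache (LRU->MRU): [37 1 77 10 86 91]
  12. access 10: HIT. Cache (LRU->MRU): [37 1 77 86 91 10]
  13. access 72: MISS. Cache (LRU->MRU): [37 1 77 86 91 10 72]
  14. access 86: HIT. Cache (LRU->MRU): [37 1 77 91 10 72 86]
  15. access 91: HIT. Cache (LRU->MRU): [37 1 77 10 72 86 91]
  16. access 37: HIT. Cache (LRU->MRU): [1 77 10 72 86 91 37]
  17. access 91: HIT. Cache (LRU->MRU): [1 77 10 72 86 37 91]
  18. access 81: MISS. Cache (LRU->MRU): [1 77 10 72 86 37 91 81]
  19. access 81: HIT. Cache (LRU->MRU): [1 77 10 72 86 37 91 81]
  20. access 1: HIT. Cache (LRU->MRU): [77 10 72 86 37 91 81 1]
  21. access 81: HIT. Cache (LRU->MRU): [77 10 72 86 37 91 1 81]
  22. access 1: HIT. Cache (LRU->MRU): [77 10 72 86 37 91 81 1]
  23. access 91: HIT. Cache (LRU->MRU): [77 10 72 86 37 81 1 91]
  24. access 44: MISS, evict 77. Cache (LRU->MRU): [10 72 86 37 81 1 91 44]
  25. access 1: HIT. Cache (LRU->MRU): [10 72 86 37 81 91 44 1]
  26. access 77: MISS, evict 10. Cache (LRU->MRU): [72 86 37 81 91 44 1 77]
  27. access 81: HIT. Cache (LRU->MRU): [72 86 37 91 44 1 77 81]
Total: 17 hits, 10 misses, 2 evictions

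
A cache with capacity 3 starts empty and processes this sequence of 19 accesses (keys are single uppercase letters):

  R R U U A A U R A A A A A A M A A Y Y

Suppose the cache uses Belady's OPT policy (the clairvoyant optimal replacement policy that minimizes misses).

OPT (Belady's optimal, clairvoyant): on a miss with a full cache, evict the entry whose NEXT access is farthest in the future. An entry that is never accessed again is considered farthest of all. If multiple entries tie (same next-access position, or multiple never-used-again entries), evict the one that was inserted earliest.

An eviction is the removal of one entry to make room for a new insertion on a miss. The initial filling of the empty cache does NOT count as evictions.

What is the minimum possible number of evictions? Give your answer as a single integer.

OPT (Belady) simulation (capacity=3):
  1. access R: MISS. Cache: [R]
  2. access R: HIT. Next use of R: step 8. Cache: [R]
  3. access U: MISS. Cache: [R U]
  4. access U: HIT. Next use of U: step 7. Cache: [R U]
  5. access A: MISS. Cache: [R U A]
  6. access A: HIT. Next use of A: step 9. Cache: [R U A]
  7. access U: HIT. Next use of U: never. Cache: [R U A]
  8. access R: HIT. Next use of R: never. Cache: [R U A]
  9. access A: HIT. Next use of A: step 10. Cache: [R U A]
  10. access A: HIT. Next use of A: step 11. Cache: [R U A]
  11. access A: HIT. Next use of A: step 12. Cache: [R U A]
  12. access A: HIT. Next use of A: step 13. Cache: [R U A]
  13. access A: HIT. Next use of A: step 14. Cache: [R U A]
  14. access A: HIT. Next use of A: step 16. Cache: [R U A]
  15. access M: MISS, evict R (next use: never). Cache: [U A M]
  16. access A: HIT. Next use of A: step 17. Cache: [U A M]
  17. access A: HIT. Next use of A: never. Cache: [U A M]
  18. access Y: MISS, evict U (next use: never). Cache: [A M Y]
  19. access Y: HIT. Next use of Y: never. Cache: [A M Y]
Total: 14 hits, 5 misses, 2 evictions

Answer: 2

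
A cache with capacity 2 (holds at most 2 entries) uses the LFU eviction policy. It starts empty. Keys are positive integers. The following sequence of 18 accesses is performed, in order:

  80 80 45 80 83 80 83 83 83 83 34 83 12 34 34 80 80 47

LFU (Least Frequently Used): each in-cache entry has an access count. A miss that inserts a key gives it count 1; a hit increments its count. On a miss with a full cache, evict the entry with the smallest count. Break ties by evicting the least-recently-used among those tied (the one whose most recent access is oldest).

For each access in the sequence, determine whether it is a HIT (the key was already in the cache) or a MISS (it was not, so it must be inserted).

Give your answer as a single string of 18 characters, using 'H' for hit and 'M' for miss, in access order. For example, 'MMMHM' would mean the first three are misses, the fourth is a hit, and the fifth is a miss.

LFU simulation (capacity=2):
  1. access 80: MISS. Cache: [80(c=1)]
  2. access 80: HIT, count now 2. Cache: [80(c=2)]
  3. access 45: MISS. Cache: [45(c=1) 80(c=2)]
  4. access 80: HIT, count now 3. Cache: [45(c=1) 80(c=3)]
  5. access 83: MISS, evict 45(c=1). Cache: [83(c=1) 80(c=3)]
  6. access 80: HIT, count now 4. Cache: [83(c=1) 80(c=4)]
  7. access 83: HIT, count now 2. Cache: [83(c=2) 80(c=4)]
  8. access 83: HIT, count now 3. Cache: [83(c=3) 80(c=4)]
  9. access 83: HIT, count now 4. Cache: [80(c=4) 83(c=4)]
  10. access 83: HIT, count now 5. Cache: [80(c=4) 83(c=5)]
  11. access 34: MISS, evict 80(c=4). Cache: [34(c=1) 83(c=5)]
  12. access 83: HIT, count now 6. Cache: [34(c=1) 83(c=6)]
  13. access 12: MISS, evict 34(c=1). Cache: [12(c=1) 83(c=6)]
  14. access 34: MISS, evict 12(c=1). Cache: [34(c=1) 83(c=6)]
  15. access 34: HIT, count now 2. Cache: [34(c=2) 83(c=6)]
  16. access 80: MISS, evict 34(c=2). Cache: [80(c=1) 83(c=6)]
  17. access 80: HIT, count now 2. Cache: [80(c=2) 83(c=6)]
  18. access 47: MISS, evict 80(c=2). Cache: [47(c=1) 83(c=6)]
Total: 10 hits, 8 misses, 6 evictions

Answer: MHMHMHHHHHMHMMHMHM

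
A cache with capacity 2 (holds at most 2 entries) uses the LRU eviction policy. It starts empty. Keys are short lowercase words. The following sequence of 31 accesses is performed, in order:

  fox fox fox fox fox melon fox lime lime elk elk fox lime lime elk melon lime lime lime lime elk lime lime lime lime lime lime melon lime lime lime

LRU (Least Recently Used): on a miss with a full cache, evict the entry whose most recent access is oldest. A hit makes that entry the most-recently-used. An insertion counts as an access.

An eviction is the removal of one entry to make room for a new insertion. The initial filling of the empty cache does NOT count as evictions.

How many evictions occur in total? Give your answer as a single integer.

Answer: 9

Derivation:
LRU simulation (capacity=2):
  1. access fox: MISS. Cache (LRU->MRU): [fox]
  2. access fox: HIT. Cache (LRU->MRU): [fox]
  3. access fox: HIT. Cache (LRU->MRU): [fox]
  4. access fox: HIT. Cache (LRU->MRU): [fox]
  5. access fox: HIT. Cache (LRU->MRU): [fox]
  6. access melon: MISS. Cache (LRU->MRU): [fox melon]
  7. access fox: HIT. Cache (LRU->MRU): [melon fox]
  8. access lime: MISS, evict melon. Cache (LRU->MRU): [fox lime]
  9. access lime: HIT. Cache (LRU->MRU): [fox lime]
  10. access elk: MISS, evict fox. Cache (LRU->MRU): [lime elk]
  11. access elk: HIT. Cache (LRU->MRU): [lime elk]
  12. access fox: MISS, evict lime. Cache (LRU->MRU): [elk fox]
  13. access lime: MISS, evict elk. Cache (LRU->MRU): [fox lime]
  14. access lime: HIT. Cache (LRU->MRU): [fox lime]
  15. access elk: MISS, evict fox. Cache (LRU->MRU): [lime elk]
  16. access melon: MISS, evict lime. Cache (LRU->MRU): [elk melon]
  17. access lime: MISS, evict elk. Cache (LRU->MRU): [melon lime]
  18. access lime: HIT. Cache (LRU->MRU): [melon lime]
  19. access lime: HIT. Cache (LRU->MRU): [melon lime]
  20. access lime: HIT. Cache (LRU->MRU): [melon lime]
  21. access elk: MISS, evict melon. Cache (LRU->MRU): [lime elk]
  22. access lime: HIT. Cache (LRU->MRU): [elk lime]
  23. access lime: HIT. Cache (LRU->MRU): [elk lime]
  24. access lime: HIT. Cache (LRU->MRU): [elk lime]
  25. access lime: HIT. Cache (LRU->MRU): [elk lime]
  26. access lime: HIT. Cache (LRU->MRU): [elk lime]
  27. access lime: HIT. Cache (LRU->MRU): [elk lime]
  28. access melon: MISS, evict elk. Cache (LRU->MRU): [lime melon]
  29. access lime: HIT. Cache (LRU->MRU): [melon lime]
  30. access lime: HIT. Cache (LRU->MRU): [melon lime]
  31. access lime: HIT. Cache (LRU->MRU): [melon lime]
Total: 20 hits, 11 misses, 9 evictions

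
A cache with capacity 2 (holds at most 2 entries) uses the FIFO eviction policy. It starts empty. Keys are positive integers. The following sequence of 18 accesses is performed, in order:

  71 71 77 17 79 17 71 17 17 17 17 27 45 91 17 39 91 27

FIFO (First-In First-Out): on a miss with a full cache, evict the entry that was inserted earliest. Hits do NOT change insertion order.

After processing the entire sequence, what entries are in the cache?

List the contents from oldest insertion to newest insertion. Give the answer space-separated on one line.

Answer: 91 27

Derivation:
FIFO simulation (capacity=2):
  1. access 71: MISS. Cache (old->new): [71]
  2. access 71: HIT. Cache (old->new): [71]
  3. access 77: MISS. Cache (old->new): [71 77]
  4. access 17: MISS, evict 71. Cache (old->new): [77 17]
  5. access 79: MISS, evict 77. Cache (old->new): [17 79]
  6. access 17: HIT. Cache (old->new): [17 79]
  7. access 71: MISS, evict 17. Cache (old->new): [79 71]
  8. access 17: MISS, evict 79. Cache (old->new): [71 17]
  9. access 17: HIT. Cache (old->new): [71 17]
  10. access 17: HIT. Cache (old->new): [71 17]
  11. access 17: HIT. Cache (old->new): [71 17]
  12. access 27: MISS, evict 71. Cache (old->new): [17 27]
  13. access 45: MISS, evict 17. Cache (old->new): [27 45]
  14. access 91: MISS, evict 27. Cache (old->new): [45 91]
  15. access 17: MISS, evict 45. Cache (old->new): [91 17]
  16. access 39: MISS, evict 91. Cache (old->new): [17 39]
  17. access 91: MISS, evict 17. Cache (old->new): [39 91]
  18. access 27: MISS, evict 39. Cache (old->new): [91 27]
Total: 5 hits, 13 misses, 11 evictions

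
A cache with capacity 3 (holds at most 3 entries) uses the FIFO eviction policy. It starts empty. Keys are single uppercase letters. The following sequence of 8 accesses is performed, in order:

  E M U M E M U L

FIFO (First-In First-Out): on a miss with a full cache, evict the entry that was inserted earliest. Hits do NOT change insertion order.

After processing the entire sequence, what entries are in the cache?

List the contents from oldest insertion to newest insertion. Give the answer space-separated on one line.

FIFO simulation (capacity=3):
  1. access E: MISS. Cache (old->new): [E]
  2. access M: MISS. Cache (old->new): [E M]
  3. access U: MISS. Cache (old->new): [E M U]
  4. access M: HIT. Cache (old->new): [E M U]
  5. access E: HIT. Cache (old->new): [E M U]
  6. access M: HIT. Cache (old->new): [E M U]
  7. access U: HIT. Cache (old->new): [E M U]
  8. access L: MISS, evict E. Cache (old->new): [M U L]
Total: 4 hits, 4 misses, 1 evictions

Answer: M U L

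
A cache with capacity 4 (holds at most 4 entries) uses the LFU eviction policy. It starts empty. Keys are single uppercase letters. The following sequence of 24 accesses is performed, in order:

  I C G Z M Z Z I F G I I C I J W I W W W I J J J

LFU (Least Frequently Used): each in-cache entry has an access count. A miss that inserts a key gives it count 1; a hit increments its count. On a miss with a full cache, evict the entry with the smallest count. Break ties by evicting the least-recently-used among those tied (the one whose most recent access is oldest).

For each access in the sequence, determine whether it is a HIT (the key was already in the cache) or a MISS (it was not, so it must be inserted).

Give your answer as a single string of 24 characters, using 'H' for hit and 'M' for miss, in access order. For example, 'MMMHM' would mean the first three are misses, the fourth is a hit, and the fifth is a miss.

Answer: MMMMMHHMMMHHMHMMHHHHHHHH

Derivation:
LFU simulation (capacity=4):
  1. access I: MISS. Cache: [I(c=1)]
  2. access C: MISS. Cache: [I(c=1) C(c=1)]
  3. access G: MISS. Cache: [I(c=1) C(c=1) G(c=1)]
  4. access Z: MISS. Cache: [I(c=1) C(c=1) G(c=1) Z(c=1)]
  5. access M: MISS, evict I(c=1). Cache: [C(c=1) G(c=1) Z(c=1) M(c=1)]
  6. access Z: HIT, count now 2. Cache: [C(c=1) G(c=1) M(c=1) Z(c=2)]
  7. access Z: HIT, count now 3. Cache: [C(c=1) G(c=1) M(c=1) Z(c=3)]
  8. access I: MISS, evict C(c=1). Cache: [G(c=1) M(c=1) I(c=1) Z(c=3)]
  9. access F: MISS, evict G(c=1). Cache: [M(c=1) I(c=1) F(c=1) Z(c=3)]
  10. access G: MISS, evict M(c=1). Cache: [I(c=1) F(c=1) G(c=1) Z(c=3)]
  11. access I: HIT, count now 2. Cache: [F(c=1) G(c=1) I(c=2) Z(c=3)]
  12. access I: HIT, count now 3. Cache: [F(c=1) G(c=1) Z(c=3) I(c=3)]
  13. access C: MISS, evict F(c=1). Cache: [G(c=1) C(c=1) Z(c=3) I(c=3)]
  14. access I: HIT, count now 4. Cache: [G(c=1) C(c=1) Z(c=3) I(c=4)]
  15. access J: MISS, evict G(c=1). Cache: [C(c=1) J(c=1) Z(c=3) I(c=4)]
  16. access W: MISS, evict C(c=1). Cache: [J(c=1) W(c=1) Z(c=3) I(c=4)]
  17. access I: HIT, count now 5. Cache: [J(c=1) W(c=1) Z(c=3) I(c=5)]
  18. access W: HIT, count now 2. Cache: [J(c=1) W(c=2) Z(c=3) I(c=5)]
  19. access W: HIT, count now 3. Cache: [J(c=1) Z(c=3) W(c=3) I(c=5)]
  20. access W: HIT, count now 4. Cache: [J(c=1) Z(c=3) W(c=4) I(c=5)]
  21. access I: HIT, count now 6. Cache: [J(c=1) Z(c=3) W(c=4) I(c=6)]
  22. access J: HIT, count now 2. Cache: [J(c=2) Z(c=3) W(c=4) I(c=6)]
  23. access J: HIT, count now 3. Cache: [Z(c=3) J(c=3) W(c=4) I(c=6)]
  24. access J: HIT, count now 4. Cache: [Z(c=3) W(c=4) J(c=4) I(c=6)]
Total: 13 hits, 11 misses, 7 evictions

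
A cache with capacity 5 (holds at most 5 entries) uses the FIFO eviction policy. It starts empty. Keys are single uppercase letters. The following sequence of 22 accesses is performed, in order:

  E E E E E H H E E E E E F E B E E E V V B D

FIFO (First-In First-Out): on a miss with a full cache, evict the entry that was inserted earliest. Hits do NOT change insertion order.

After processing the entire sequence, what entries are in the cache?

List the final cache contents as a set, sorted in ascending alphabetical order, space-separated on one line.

FIFO simulation (capacity=5):
  1. access E: MISS. Cache (old->new): [E]
  2. access E: HIT. Cache (old->new): [E]
  3. access E: HIT. Cache (old->new): [E]
  4. access E: HIT. Cache (old->new): [E]
  5. access E: HIT. Cache (old->new): [E]
  6. access H: MISS. Cache (old->new): [E H]
  7. access H: HIT. Cache (old->new): [E H]
  8. access E: HIT. Cache (old->new): [E H]
  9. access E: HIT. Cache (old->new): [E H]
  10. access E: HIT. Cache (old->new): [E H]
  11. access E: HIT. Cache (old->new): [E H]
  12. access E: HIT. Cache (old->new): [E H]
  13. access F: MISS. Cache (old->new): [E H F]
  14. access E: HIT. Cache (old->new): [E H F]
  15. access B: MISS. Cache (old->new): [E H F B]
  16. access E: HIT. Cache (old->new): [E H F B]
  17. access E: HIT. Cache (old->new): [E H F B]
  18. access E: HIT. Cache (old->new): [E H F B]
  19. access V: MISS. Cache (old->new): [E H F B V]
  20. access V: HIT. Cache (old->new): [E H F B V]
  21. access B: HIT. Cache (old->new): [E H F B V]
  22. access D: MISS, evict E. Cache (old->new): [H F B V D]
Total: 16 hits, 6 misses, 1 evictions

Answer: B D F H V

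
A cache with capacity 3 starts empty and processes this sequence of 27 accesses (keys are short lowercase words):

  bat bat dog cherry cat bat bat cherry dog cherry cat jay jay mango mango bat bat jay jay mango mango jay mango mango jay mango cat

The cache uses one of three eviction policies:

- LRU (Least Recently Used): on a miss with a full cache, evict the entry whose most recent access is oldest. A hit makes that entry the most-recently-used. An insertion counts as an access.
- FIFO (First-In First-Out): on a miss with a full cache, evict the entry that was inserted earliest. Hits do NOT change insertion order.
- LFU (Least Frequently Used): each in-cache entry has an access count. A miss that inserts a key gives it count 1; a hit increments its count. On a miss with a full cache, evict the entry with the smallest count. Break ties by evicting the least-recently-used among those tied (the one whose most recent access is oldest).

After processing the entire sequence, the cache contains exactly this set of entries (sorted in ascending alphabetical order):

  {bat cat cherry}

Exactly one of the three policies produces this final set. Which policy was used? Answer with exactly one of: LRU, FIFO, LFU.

Simulating under each policy and comparing final sets:
  LRU: final set = {cat jay mango} -> differs
  FIFO: final set = {bat cat mango} -> differs
  LFU: final set = {bat cat cherry} -> MATCHES target
Only LFU produces the target set.

Answer: LFU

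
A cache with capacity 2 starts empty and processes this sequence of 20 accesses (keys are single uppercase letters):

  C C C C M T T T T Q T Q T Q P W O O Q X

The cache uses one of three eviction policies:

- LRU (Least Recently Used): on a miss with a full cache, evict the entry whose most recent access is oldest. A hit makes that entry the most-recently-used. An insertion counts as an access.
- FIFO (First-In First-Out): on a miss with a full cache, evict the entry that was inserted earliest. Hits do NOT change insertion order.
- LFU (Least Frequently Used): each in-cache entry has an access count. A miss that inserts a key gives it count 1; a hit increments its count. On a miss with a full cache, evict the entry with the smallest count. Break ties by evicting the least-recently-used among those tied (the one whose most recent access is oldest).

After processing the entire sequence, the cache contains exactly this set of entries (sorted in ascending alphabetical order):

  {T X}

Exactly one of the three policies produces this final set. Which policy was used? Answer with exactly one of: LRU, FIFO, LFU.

Simulating under each policy and comparing final sets:
  LRU: final set = {Q X} -> differs
  FIFO: final set = {Q X} -> differs
  LFU: final set = {T X} -> MATCHES target
Only LFU produces the target set.

Answer: LFU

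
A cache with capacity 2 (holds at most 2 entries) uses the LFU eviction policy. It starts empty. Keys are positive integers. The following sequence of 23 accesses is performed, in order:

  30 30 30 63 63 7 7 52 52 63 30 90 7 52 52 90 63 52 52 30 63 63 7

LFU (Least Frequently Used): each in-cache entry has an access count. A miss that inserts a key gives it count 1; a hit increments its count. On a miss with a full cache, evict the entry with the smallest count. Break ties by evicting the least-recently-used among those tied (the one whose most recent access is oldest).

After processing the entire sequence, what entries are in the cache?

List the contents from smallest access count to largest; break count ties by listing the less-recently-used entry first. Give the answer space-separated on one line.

LFU simulation (capacity=2):
  1. access 30: MISS. Cache: [30(c=1)]
  2. access 30: HIT, count now 2. Cache: [30(c=2)]
  3. access 30: HIT, count now 3. Cache: [30(c=3)]
  4. access 63: MISS. Cache: [63(c=1) 30(c=3)]
  5. access 63: HIT, count now 2. Cache: [63(c=2) 30(c=3)]
  6. access 7: MISS, evict 63(c=2). Cache: [7(c=1) 30(c=3)]
  7. access 7: HIT, count now 2. Cache: [7(c=2) 30(c=3)]
  8. access 52: MISS, evict 7(c=2). Cache: [52(c=1) 30(c=3)]
  9. access 52: HIT, count now 2. Cache: [52(c=2) 30(c=3)]
  10. access 63: MISS, evict 52(c=2). Cache: [63(c=1) 30(c=3)]
  11. access 30: HIT, count now 4. Cache: [63(c=1) 30(c=4)]
  12. access 90: MISS, evict 63(c=1). Cache: [90(c=1) 30(c=4)]
  13. access 7: MISS, evict 90(c=1). Cache: [7(c=1) 30(c=4)]
  14. access 52: MISS, evict 7(c=1). Cache: [52(c=1) 30(c=4)]
  15. access 52: HIT, count now 2. Cache: [52(c=2) 30(c=4)]
  16. access 90: MISS, evict 52(c=2). Cache: [90(c=1) 30(c=4)]
  17. access 63: MISS, evict 90(c=1). Cache: [63(c=1) 30(c=4)]
  18. access 52: MISS, evict 63(c=1). Cache: [52(c=1) 30(c=4)]
  19. access 52: HIT, count now 2. Cache: [52(c=2) 30(c=4)]
  20. access 30: HIT, count now 5. Cache: [52(c=2) 30(c=5)]
  21. access 63: MISS, evict 52(c=2). Cache: [63(c=1) 30(c=5)]
  22. access 63: HIT, count now 2. Cache: [63(c=2) 30(c=5)]
  23. access 7: MISS, evict 63(c=2). Cache: [7(c=1) 30(c=5)]
Total: 10 hits, 13 misses, 11 evictions

Answer: 7 30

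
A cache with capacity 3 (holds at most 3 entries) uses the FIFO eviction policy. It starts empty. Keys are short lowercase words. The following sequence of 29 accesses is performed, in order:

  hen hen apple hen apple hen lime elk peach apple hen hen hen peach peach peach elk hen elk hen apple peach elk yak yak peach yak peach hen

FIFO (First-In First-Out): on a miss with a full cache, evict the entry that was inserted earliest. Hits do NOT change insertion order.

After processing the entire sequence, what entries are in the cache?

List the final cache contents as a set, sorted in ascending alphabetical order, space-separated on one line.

FIFO simulation (capacity=3):
  1. access hen: MISS. Cache (old->new): [hen]
  2. access hen: HIT. Cache (old->new): [hen]
  3. access apple: MISS. Cache (old->new): [hen apple]
  4. access hen: HIT. Cache (old->new): [hen apple]
  5. access apple: HIT. Cache (old->new): [hen apple]
  6. access hen: HIT. Cache (old->new): [hen apple]
  7. access lime: MISS. Cache (old->new): [hen apple lime]
  8. access elk: MISS, evict hen. Cache (old->new): [apple lime elk]
  9. access peach: MISS, evict apple. Cache (old->new): [lime elk peach]
  10. access apple: MISS, evict lime. Cache (old->new): [elk peach apple]
  11. access hen: MISS, evict elk. Cache (old->new): [peach apple hen]
  12. access hen: HIT. Cache (old->new): [peach apple hen]
  13. access hen: HIT. Cache (old->new): [peach apple hen]
  14. access peach: HIT. Cache (old->new): [peach apple hen]
  15. access peach: HIT. Cache (old->new): [peach apple hen]
  16. access peach: HIT. Cache (old->new): [peach apple hen]
  17. access elk: MISS, evict peach. Cache (old->new): [apple hen elk]
  18. access hen: HIT. Cache (old->new): [apple hen elk]
  19. access elk: HIT. Cache (old->new): [apple hen elk]
  20. access hen: HIT. Cache (old->new): [apple hen elk]
  21. access apple: HIT. Cache (old->new): [apple hen elk]
  22. access peach: MISS, evict apple. Cache (old->new): [hen elk peach]
  23. access elk: HIT. Cache (old->new): [hen elk peach]
  24. access yak: MISS, evict hen. Cache (old->new): [elk peach yak]
  25. access yak: HIT. Cache (old->new): [elk peach yak]
  26. access peach: HIT. Cache (old->new): [elk peach yak]
  27. access yak: HIT. Cache (old->new): [elk peach yak]
  28. access peach: HIT. Cache (old->new): [elk peach yak]
  29. access hen: MISS, evict elk. Cache (old->new): [peach yak hen]
Total: 18 hits, 11 misses, 8 evictions

Answer: hen peach yak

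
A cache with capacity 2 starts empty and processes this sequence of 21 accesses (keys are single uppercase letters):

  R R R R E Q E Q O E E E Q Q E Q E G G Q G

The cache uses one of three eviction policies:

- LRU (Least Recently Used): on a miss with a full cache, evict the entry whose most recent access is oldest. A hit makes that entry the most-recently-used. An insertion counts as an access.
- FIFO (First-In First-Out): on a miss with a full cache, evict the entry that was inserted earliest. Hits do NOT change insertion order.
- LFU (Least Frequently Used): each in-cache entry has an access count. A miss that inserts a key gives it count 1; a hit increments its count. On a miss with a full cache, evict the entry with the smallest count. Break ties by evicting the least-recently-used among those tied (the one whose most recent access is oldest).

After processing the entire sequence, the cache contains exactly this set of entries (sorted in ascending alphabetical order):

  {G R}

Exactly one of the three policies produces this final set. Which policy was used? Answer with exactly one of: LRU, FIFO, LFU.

Answer: LFU

Derivation:
Simulating under each policy and comparing final sets:
  LRU: final set = {G Q} -> differs
  FIFO: final set = {G Q} -> differs
  LFU: final set = {G R} -> MATCHES target
Only LFU produces the target set.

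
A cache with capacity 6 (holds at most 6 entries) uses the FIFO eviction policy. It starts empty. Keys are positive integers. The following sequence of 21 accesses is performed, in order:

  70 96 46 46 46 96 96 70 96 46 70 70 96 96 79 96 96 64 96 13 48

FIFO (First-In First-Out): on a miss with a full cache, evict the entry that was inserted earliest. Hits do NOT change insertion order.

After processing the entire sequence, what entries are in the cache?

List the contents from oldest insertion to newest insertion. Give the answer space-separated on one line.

Answer: 96 46 79 64 13 48

Derivation:
FIFO simulation (capacity=6):
  1. access 70: MISS. Cache (old->new): [70]
  2. access 96: MISS. Cache (old->new): [70 96]
  3. access 46: MISS. Cache (old->new): [70 96 46]
  4. access 46: HIT. Cache (old->new): [70 96 46]
  5. access 46: HIT. Cache (old->new): [70 96 46]
  6. access 96: HIT. Cache (old->new): [70 96 46]
  7. access 96: HIT. Cache (old->new): [70 96 46]
  8. access 70: HIT. Cache (old->new): [70 96 46]
  9. access 96: HIT. Cache (old->new): [70 96 46]
  10. access 46: HIT. Cache (old->new): [70 96 46]
  11. access 70: HIT. Cache (old->new): [70 96 46]
  12. access 70: HIT. Cache (old->new): [70 96 46]
  13. access 96: HIT. Cache (old->new): [70 96 46]
  14. access 96: HIT. Cache (old->new): [70 96 46]
  15. access 79: MISS. Cache (old->new): [70 96 46 79]
  16. access 96: HIT. Cache (old->new): [70 96 46 79]
  17. access 96: HIT. Cache (old->new): [70 96 46 79]
  18. access 64: MISS. Cache (old->new): [70 96 46 79 64]
  19. access 96: HIT. Cache (old->new): [70 96 46 79 64]
  20. access 13: MISS. Cache (old->new): [70 96 46 79 64 13]
  21. access 48: MISS, evict 70. Cache (old->new): [96 46 79 64 13 48]
Total: 14 hits, 7 misses, 1 evictions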